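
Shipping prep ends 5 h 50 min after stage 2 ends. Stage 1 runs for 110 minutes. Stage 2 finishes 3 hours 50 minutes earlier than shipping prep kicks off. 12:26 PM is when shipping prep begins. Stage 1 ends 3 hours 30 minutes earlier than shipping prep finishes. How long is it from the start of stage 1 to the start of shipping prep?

3 h 20 min

Stage 2 ends at 12:26 PM − 230 min = 8:36 AM.
Shipping prep ends at 8:36 AM + 350 min = 2:26 PM.
Stage 1 ends at 2:26 PM − 210 min = 10:56 AM.
Stage 1 starts at 10:56 AM − 110 min = 9:06 AM.
From 9:06 AM to 12:26 PM is 3 h 20 min.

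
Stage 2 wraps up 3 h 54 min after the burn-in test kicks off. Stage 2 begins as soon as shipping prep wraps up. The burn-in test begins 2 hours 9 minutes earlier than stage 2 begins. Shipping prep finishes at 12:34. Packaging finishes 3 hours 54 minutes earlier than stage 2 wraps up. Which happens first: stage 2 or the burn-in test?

Stage 2 starts at 12:34.
The burn-in test starts at 12:34 − 129 min = 10:25.
Stage 2 starts at 12:34 and the burn-in test starts at 10:25, so the burn-in test is first.

the burn-in test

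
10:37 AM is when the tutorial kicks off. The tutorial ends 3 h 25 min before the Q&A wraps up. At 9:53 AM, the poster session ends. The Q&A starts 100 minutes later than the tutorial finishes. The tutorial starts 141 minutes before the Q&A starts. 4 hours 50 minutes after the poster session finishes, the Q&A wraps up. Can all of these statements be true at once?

The Q&A ends at 9:53 AM + 290 min = 2:43 PM.
The tutorial ends at 2:43 PM − 205 min = 11:18 AM.
The Q&A starts at 11:18 AM + 100 min = 12:58 PM.
The tutorial starts at 12:58 PM − 141 min = 10:37 AM.
That matches the stated 10:37 AM, so the schedule is consistent.

Yes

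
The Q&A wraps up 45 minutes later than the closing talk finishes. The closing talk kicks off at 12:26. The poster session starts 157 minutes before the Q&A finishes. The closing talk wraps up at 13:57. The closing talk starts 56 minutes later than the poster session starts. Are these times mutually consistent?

No

The Q&A ends at 13:57 + 45 min = 14:42.
The poster session starts at 14:42 − 157 min = 12:05.
The closing talk starts at 12:05 + 56 min = 13:01.
But the closing talk is also said to start at 12:26 — a 35-minute conflict.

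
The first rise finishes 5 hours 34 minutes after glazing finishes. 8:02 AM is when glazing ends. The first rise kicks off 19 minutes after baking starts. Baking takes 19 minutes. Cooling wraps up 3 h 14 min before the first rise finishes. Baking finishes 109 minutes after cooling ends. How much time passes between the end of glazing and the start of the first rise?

The first rise ends at 8:02 AM + 334 min = 1:36 PM.
Cooling ends at 1:36 PM − 194 min = 10:22 AM.
Baking ends at 10:22 AM + 109 min = 12:11 PM.
Baking starts at 12:11 PM − 19 min = 11:52 AM.
The first rise starts at 11:52 AM + 19 min = 12:11 PM.
From 8:02 AM to 12:11 PM is 4 hours 9 minutes.

4 hours 9 minutes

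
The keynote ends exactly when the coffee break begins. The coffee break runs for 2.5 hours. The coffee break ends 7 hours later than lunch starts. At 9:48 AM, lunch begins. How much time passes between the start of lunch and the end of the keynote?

The coffee break ends at 9:48 AM + 420 min = 4:48 PM.
The coffee break starts at 4:48 PM − 150 min = 2:18 PM.
So the keynote ends at 2:18 PM.
From 9:48 AM to 2:18 PM is 270 minutes.

270 minutes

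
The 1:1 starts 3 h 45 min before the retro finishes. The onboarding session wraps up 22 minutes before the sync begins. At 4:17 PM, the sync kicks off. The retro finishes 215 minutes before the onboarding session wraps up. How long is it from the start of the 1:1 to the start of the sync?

The onboarding session ends at 4:17 PM − 22 min = 3:55 PM.
The retro ends at 3:55 PM − 215 min = 12:20 PM.
The 1:1 starts at 12:20 PM − 225 min = 8:35 AM.
From 8:35 AM to 4:17 PM is 7 hours 42 minutes.

7 hours 42 minutes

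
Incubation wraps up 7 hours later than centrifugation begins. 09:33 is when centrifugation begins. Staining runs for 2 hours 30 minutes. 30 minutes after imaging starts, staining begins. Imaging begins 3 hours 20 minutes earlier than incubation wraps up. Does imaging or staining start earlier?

Incubation ends at 09:33 + 420 min = 16:33.
Imaging starts at 16:33 − 200 min = 13:13.
Staining starts at 13:13 + 30 min = 13:43.
Imaging starts at 13:13 and staining starts at 13:43, so imaging is first.

imaging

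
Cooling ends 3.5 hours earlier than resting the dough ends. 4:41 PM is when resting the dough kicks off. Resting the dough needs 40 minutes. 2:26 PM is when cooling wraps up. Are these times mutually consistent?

Resting the dough ends at 4:41 PM + 40 min = 5:21 PM.
Cooling ends at 5:21 PM − 210 min = 1:51 PM.
But cooling is also said to end at 2:26 PM — a 35-minute conflict.

No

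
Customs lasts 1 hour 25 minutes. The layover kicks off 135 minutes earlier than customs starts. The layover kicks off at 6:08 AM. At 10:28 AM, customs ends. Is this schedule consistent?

No

Customs starts at 10:28 AM − 85 min = 9:03 AM.
The layover starts at 9:03 AM − 135 min = 6:48 AM.
But the layover is also said to start at 6:08 AM — a 40-minute conflict.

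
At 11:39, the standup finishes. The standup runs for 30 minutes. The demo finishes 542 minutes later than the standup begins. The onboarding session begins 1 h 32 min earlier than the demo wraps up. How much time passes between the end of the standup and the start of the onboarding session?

7 hours

The standup starts at 11:39 − 30 min = 11:09.
The demo ends at 11:09 + 542 min = 20:11.
The onboarding session starts at 20:11 − 92 min = 18:39.
From 11:39 to 18:39 is 7 hours.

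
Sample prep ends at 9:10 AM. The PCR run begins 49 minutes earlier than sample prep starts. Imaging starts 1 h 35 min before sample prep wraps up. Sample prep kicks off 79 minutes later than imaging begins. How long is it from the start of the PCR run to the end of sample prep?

65 minutes

Imaging starts at 9:10 AM − 95 min = 7:35 AM.
Sample prep starts at 7:35 AM + 79 min = 8:54 AM.
The PCR run starts at 8:54 AM − 49 min = 8:05 AM.
From 8:05 AM to 9:10 AM is 65 minutes.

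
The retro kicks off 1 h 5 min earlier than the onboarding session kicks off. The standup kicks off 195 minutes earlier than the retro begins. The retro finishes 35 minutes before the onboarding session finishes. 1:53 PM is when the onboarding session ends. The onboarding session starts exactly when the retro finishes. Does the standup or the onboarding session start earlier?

The retro ends at 1:53 PM − 35 min = 1:18 PM.
So the onboarding session starts at 1:18 PM.
The retro starts at 1:18 PM − 65 min = 12:13 PM.
The standup starts at 12:13 PM − 195 min = 8:58 AM.
The standup starts at 8:58 AM and the onboarding session starts at 1:18 PM, so the standup is first.

the standup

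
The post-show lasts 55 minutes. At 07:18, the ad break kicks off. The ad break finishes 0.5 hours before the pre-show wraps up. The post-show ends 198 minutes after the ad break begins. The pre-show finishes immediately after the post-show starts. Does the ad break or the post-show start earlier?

the ad break

The post-show ends at 07:18 + 198 min = 10:36.
The post-show starts at 10:36 − 55 min = 09:41.
The ad break starts at 07:18 and the post-show starts at 09:41, so the ad break is first.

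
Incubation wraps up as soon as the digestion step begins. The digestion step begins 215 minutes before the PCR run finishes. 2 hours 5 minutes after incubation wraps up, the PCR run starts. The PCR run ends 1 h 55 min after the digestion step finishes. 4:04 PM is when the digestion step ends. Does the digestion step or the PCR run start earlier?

The PCR run ends at 4:04 PM + 115 min = 5:59 PM.
The digestion step starts at 5:59 PM − 215 min = 2:24 PM.
So incubation ends at 2:24 PM.
The PCR run starts at 2:24 PM + 125 min = 4:29 PM.
The digestion step starts at 2:24 PM and the PCR run starts at 4:29 PM, so the digestion step is first.

the digestion step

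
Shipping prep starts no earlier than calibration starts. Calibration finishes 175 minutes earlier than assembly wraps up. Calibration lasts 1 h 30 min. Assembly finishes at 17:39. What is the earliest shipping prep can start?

Calibration ends at 17:39 − 175 min = 14:44.
Calibration starts at 14:44 − 90 min = 13:14.
Shipping prep is bounded by calibration, so the earliest it can start is 13:14.

13:14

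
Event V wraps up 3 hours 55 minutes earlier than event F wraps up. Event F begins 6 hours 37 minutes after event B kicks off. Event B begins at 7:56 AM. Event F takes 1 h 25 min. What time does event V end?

12:03 PM

Event F starts at 7:56 AM + 397 min = 2:33 PM.
Event F ends at 2:33 PM + 85 min = 3:58 PM.
Event V ends at 3:58 PM − 235 min = 12:03 PM.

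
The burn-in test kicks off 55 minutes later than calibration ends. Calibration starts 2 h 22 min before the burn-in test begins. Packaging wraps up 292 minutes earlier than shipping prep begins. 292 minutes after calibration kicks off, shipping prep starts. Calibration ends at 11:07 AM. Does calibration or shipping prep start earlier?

calibration

The burn-in test starts at 11:07 AM + 55 min = 12:02 PM.
Calibration starts at 12:02 PM − 142 min = 9:40 AM.
Shipping prep starts at 9:40 AM + 292 min = 2:32 PM.
Calibration starts at 9:40 AM and shipping prep starts at 2:32 PM, so calibration is first.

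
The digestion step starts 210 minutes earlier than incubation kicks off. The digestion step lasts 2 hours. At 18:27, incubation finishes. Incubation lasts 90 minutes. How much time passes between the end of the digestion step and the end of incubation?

Incubation starts at 18:27 − 90 min = 16:57.
The digestion step starts at 16:57 − 210 min = 13:27.
The digestion step ends at 13:27 + 120 min = 15:27.
From 15:27 to 18:27 is 180 minutes.

180 minutes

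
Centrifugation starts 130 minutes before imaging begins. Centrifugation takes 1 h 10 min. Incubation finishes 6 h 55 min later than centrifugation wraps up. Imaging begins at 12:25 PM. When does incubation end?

Centrifugation starts at 12:25 PM − 130 min = 10:15 AM.
Centrifugation ends at 10:15 AM + 70 min = 11:25 AM.
Incubation ends at 11:25 AM + 415 min = 6:20 PM.

6:20 PM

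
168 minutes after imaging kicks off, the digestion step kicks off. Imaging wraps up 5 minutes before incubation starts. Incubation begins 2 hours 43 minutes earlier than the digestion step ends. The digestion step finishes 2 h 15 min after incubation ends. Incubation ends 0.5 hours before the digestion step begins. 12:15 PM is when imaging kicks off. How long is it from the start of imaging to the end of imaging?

1 h 45 min

The digestion step starts at 12:15 PM + 168 min = 3:03 PM.
Incubation ends at 3:03 PM − 30 min = 2:33 PM.
The digestion step ends at 2:33 PM + 135 min = 4:48 PM.
Incubation starts at 4:48 PM − 163 min = 2:05 PM.
Imaging ends at 2:05 PM − 5 min = 2:00 PM.
From 12:15 PM to 2:00 PM is 1 h 45 min.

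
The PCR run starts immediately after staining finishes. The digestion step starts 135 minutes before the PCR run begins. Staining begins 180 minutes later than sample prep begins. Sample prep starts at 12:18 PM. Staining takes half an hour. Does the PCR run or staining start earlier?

Staining starts at 12:18 PM + 180 min = 3:18 PM.
Staining ends at 3:18 PM + 30 min = 3:48 PM.
So the PCR run starts at 3:48 PM.
The PCR run starts at 3:48 PM and staining starts at 3:18 PM, so staining is first.

staining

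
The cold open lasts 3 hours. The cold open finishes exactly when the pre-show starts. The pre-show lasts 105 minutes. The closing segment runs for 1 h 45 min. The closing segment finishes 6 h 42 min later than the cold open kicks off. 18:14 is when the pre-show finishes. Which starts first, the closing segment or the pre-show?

the pre-show

The pre-show starts at 18:14 − 105 min = 16:29.
So the cold open ends at 16:29.
The cold open starts at 16:29 − 180 min = 13:29.
The closing segment ends at 13:29 + 402 min = 20:11.
The closing segment starts at 20:11 − 105 min = 18:26.
The closing segment starts at 18:26 and the pre-show starts at 16:29, so the pre-show is first.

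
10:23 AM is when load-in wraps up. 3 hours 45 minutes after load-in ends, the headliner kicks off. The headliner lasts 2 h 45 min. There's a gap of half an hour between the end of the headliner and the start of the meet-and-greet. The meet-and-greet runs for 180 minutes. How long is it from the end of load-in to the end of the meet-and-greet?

The headliner starts at 10:23 AM + 225 min = 2:08 PM.
The headliner ends at 2:08 PM + 165 min = 4:53 PM.
The meet-and-greet starts at 4:53 PM + 30 min = 5:23 PM.
The meet-and-greet ends at 5:23 PM + 180 min = 8:23 PM.
From 10:23 AM to 8:23 PM is 10 hours.

10 hours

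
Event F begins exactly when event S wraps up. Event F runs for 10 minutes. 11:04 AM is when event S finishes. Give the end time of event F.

11:14 AM

Event F starts at 11:04 AM.
Event F ends at 11:04 AM + 10 min = 11:14 AM.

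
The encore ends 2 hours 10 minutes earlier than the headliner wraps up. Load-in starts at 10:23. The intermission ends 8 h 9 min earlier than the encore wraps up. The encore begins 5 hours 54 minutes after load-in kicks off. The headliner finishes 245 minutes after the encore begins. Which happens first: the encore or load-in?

load-in

The encore starts at 10:23 + 354 min = 16:17.
The encore starts at 16:17 and load-in starts at 10:23, so load-in is first.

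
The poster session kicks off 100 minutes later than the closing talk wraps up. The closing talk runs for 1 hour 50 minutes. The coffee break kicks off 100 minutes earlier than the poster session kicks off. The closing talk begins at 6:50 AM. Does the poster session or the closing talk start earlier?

The closing talk ends at 6:50 AM + 110 min = 8:40 AM.
The poster session starts at 8:40 AM + 100 min = 10:20 AM.
The poster session starts at 10:20 AM and the closing talk starts at 6:50 AM, so the closing talk is first.

the closing talk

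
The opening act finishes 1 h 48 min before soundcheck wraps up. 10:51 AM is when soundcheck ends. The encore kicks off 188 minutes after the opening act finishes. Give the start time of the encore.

The opening act ends at 10:51 AM − 108 min = 9:03 AM.
The encore starts at 9:03 AM + 188 min = 12:11 PM.

12:11 PM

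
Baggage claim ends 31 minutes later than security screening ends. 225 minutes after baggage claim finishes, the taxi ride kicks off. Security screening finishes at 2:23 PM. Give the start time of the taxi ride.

6:39 PM

Baggage claim ends at 2:23 PM + 31 min = 2:54 PM.
The taxi ride starts at 2:54 PM + 225 min = 6:39 PM.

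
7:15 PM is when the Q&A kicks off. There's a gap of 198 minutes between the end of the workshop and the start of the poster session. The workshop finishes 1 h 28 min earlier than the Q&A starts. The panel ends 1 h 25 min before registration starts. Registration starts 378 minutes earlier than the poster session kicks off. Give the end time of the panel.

1:22 PM

The workshop ends at 7:15 PM − 88 min = 5:47 PM.
The poster session starts at 5:47 PM + 198 min = 9:05 PM.
Registration starts at 9:05 PM − 378 min = 2:47 PM.
The panel ends at 2:47 PM − 85 min = 1:22 PM.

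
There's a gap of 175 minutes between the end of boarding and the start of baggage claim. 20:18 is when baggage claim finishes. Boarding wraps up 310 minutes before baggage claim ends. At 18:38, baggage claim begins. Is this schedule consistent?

No

Boarding ends at 20:18 − 310 min = 15:08.
Baggage claim starts at 15:08 + 175 min = 18:03.
But baggage claim is also said to start at 18:38 — a 35-minute conflict.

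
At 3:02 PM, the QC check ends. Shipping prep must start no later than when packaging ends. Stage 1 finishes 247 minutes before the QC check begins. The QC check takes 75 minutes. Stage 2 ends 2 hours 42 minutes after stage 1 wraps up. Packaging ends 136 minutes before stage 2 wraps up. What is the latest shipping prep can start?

The QC check starts at 3:02 PM − 75 min = 1:47 PM.
Stage 1 ends at 1:47 PM − 247 min = 9:40 AM.
Stage 2 ends at 9:40 AM + 162 min = 12:22 PM.
Packaging ends at 12:22 PM − 136 min = 10:06 AM.
Shipping prep is bounded by packaging, so the latest it can start is 10:06 AM.

10:06 AM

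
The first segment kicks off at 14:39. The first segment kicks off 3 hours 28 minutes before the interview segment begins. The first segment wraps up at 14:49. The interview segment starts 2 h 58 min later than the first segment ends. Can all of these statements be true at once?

The interview segment starts at 14:49 + 178 min = 17:47.
The first segment starts at 17:47 − 208 min = 14:19.
But the first segment is also said to start at 14:39 — a 20-minute conflict.

No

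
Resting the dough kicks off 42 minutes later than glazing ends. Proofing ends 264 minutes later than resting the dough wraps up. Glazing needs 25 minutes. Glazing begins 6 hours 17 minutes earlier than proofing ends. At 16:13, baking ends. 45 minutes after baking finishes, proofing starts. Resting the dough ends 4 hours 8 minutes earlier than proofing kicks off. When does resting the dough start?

Proofing starts at 16:13 + 45 min = 16:58.
Resting the dough ends at 16:58 − 248 min = 12:50.
Proofing ends at 12:50 + 264 min = 17:14.
Glazing starts at 17:14 − 377 min = 10:57.
Glazing ends at 10:57 + 25 min = 11:22.
Resting the dough starts at 11:22 + 42 min = 12:04.

12:04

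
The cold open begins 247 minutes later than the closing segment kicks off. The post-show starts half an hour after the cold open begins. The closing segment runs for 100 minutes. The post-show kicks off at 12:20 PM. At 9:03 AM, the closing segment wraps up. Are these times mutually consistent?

The closing segment starts at 9:03 AM − 100 min = 7:23 AM.
The cold open starts at 7:23 AM + 247 min = 11:30 AM.
The post-show starts at 11:30 AM + 30 min = 12:00 PM.
But the post-show is also said to start at 12:20 PM — a 20-minute conflict.

No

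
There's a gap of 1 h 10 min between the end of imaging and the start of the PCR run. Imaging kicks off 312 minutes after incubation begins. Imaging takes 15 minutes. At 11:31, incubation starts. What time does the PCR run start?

Imaging starts at 11:31 + 312 min = 16:43.
Imaging ends at 16:43 + 15 min = 16:58.
The PCR run starts at 16:58 + 70 min = 18:08.

18:08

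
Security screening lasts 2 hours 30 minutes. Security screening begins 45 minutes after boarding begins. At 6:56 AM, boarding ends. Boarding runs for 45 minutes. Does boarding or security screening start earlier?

boarding

Boarding starts at 6:56 AM − 45 min = 6:11 AM.
Security screening starts at 6:11 AM + 45 min = 6:56 AM.
Boarding starts at 6:11 AM and security screening starts at 6:56 AM, so boarding is first.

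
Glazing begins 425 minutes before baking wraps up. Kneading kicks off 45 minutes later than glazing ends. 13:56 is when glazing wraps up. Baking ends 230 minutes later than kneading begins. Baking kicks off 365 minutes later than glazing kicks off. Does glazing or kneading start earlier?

Kneading starts at 13:56 + 45 min = 14:41.
Baking ends at 14:41 + 230 min = 18:31.
Glazing starts at 18:31 − 425 min = 11:26.
Glazing starts at 11:26 and kneading starts at 14:41, so glazing is first.

glazing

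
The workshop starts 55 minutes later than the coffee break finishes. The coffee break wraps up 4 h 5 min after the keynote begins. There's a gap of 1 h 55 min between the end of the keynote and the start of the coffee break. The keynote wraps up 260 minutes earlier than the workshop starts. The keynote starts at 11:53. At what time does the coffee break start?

14:28

The coffee break ends at 11:53 + 245 min = 15:58.
The workshop starts at 15:58 + 55 min = 16:53.
The keynote ends at 16:53 − 260 min = 12:33.
The coffee break starts at 12:33 + 115 min = 14:28.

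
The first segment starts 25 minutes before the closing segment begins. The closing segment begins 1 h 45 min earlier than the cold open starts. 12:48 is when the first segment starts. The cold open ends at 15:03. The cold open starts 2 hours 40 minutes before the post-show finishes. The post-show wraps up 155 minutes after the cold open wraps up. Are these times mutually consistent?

Yes

The post-show ends at 15:03 + 155 min = 17:38.
The cold open starts at 17:38 − 160 min = 14:58.
The closing segment starts at 14:58 − 105 min = 13:13.
The first segment starts at 13:13 − 25 min = 12:48.
That matches the stated 12:48, so the schedule is consistent.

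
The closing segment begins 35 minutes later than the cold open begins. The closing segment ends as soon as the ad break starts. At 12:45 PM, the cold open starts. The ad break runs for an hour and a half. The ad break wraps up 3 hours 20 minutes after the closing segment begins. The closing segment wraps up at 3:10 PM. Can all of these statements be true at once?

Yes

The closing segment starts at 12:45 PM + 35 min = 1:20 PM.
The ad break ends at 1:20 PM + 200 min = 4:40 PM.
The ad break starts at 4:40 PM − 90 min = 3:10 PM.
So the closing segment ends at 3:10 PM.
That matches the stated 3:10 PM, so the schedule is consistent.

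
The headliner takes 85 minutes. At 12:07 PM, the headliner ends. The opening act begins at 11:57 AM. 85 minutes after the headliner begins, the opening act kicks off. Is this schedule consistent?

No

The headliner starts at 12:07 PM − 85 min = 10:42 AM.
The opening act starts at 10:42 AM + 85 min = 12:07 PM.
But the opening act is also said to start at 11:57 AM — a 10-minute conflict.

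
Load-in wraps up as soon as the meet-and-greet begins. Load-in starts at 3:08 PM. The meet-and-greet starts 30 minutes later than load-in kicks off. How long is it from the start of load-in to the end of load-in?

The meet-and-greet starts at 3:08 PM + 30 min = 3:38 PM.
So load-in ends at 3:38 PM.
From 3:08 PM to 3:38 PM is half an hour.

half an hour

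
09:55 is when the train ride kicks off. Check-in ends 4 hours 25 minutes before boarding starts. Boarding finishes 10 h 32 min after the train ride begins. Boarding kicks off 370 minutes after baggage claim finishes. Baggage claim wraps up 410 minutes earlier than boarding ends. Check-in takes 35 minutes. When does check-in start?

Boarding ends at 09:55 + 632 min = 20:27.
Baggage claim ends at 20:27 − 410 min = 13:37.
Boarding starts at 13:37 + 370 min = 19:47.
Check-in ends at 19:47 − 265 min = 15:22.
Check-in starts at 15:22 − 35 min = 14:47.

14:47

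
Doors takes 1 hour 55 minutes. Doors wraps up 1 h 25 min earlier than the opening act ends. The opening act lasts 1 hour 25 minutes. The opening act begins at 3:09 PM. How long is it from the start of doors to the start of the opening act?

115 minutes

The opening act ends at 3:09 PM + 85 min = 4:34 PM.
Doors ends at 4:34 PM − 85 min = 3:09 PM.
Doors starts at 3:09 PM − 115 min = 1:14 PM.
From 1:14 PM to 3:09 PM is 115 minutes.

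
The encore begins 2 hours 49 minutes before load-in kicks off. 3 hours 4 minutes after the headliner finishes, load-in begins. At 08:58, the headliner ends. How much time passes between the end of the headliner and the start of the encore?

Load-in starts at 08:58 + 184 min = 12:02.
The encore starts at 12:02 − 169 min = 09:13.
From 08:58 to 09:13 is 15 minutes.

15 minutes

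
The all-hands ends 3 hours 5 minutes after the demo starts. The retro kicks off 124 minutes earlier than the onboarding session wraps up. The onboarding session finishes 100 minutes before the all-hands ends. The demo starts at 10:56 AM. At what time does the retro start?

The all-hands ends at 10:56 AM + 185 min = 2:01 PM.
The onboarding session ends at 2:01 PM − 100 min = 12:21 PM.
The retro starts at 12:21 PM − 124 min = 10:17 AM.

10:17 AM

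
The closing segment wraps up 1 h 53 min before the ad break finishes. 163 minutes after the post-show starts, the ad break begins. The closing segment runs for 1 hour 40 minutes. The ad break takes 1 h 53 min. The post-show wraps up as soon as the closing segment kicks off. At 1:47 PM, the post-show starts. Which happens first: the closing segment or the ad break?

the closing segment

The ad break starts at 1:47 PM + 163 min = 4:30 PM.
The ad break ends at 4:30 PM + 113 min = 6:23 PM.
The closing segment ends at 6:23 PM − 113 min = 4:30 PM.
The closing segment starts at 4:30 PM − 100 min = 2:50 PM.
The closing segment starts at 2:50 PM and the ad break starts at 4:30 PM, so the closing segment is first.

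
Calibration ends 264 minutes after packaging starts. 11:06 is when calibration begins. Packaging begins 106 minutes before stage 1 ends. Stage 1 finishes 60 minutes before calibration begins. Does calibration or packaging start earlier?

packaging

Stage 1 ends at 11:06 − 60 min = 10:06.
Packaging starts at 10:06 − 106 min = 08:20.
Calibration starts at 11:06 and packaging starts at 08:20, so packaging is first.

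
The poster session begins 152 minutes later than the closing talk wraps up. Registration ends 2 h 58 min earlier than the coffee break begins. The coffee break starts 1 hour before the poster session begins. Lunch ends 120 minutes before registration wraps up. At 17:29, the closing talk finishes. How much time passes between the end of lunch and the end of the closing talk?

3 h 26 min

The poster session starts at 17:29 + 152 min = 20:01.
The coffee break starts at 20:01 − 60 min = 19:01.
Registration ends at 19:01 − 178 min = 16:03.
Lunch ends at 16:03 − 120 min = 14:03.
From 14:03 to 17:29 is 3 h 26 min.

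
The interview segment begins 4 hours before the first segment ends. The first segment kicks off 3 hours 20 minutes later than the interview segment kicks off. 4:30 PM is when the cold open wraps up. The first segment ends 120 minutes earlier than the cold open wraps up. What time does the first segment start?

The first segment ends at 4:30 PM − 120 min = 2:30 PM.
The interview segment starts at 2:30 PM − 240 min = 10:30 AM.
The first segment starts at 10:30 AM + 200 min = 1:50 PM.

1:50 PM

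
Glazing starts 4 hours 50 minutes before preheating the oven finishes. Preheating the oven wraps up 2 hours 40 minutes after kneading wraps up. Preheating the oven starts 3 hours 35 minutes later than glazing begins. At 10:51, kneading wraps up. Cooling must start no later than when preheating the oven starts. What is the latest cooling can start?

Preheating the oven ends at 10:51 + 160 min = 13:31.
Glazing starts at 13:31 − 290 min = 08:41.
Preheating the oven starts at 08:41 + 215 min = 12:16.
Cooling is bounded by preheating the oven, so the latest it can start is 12:16.

12:16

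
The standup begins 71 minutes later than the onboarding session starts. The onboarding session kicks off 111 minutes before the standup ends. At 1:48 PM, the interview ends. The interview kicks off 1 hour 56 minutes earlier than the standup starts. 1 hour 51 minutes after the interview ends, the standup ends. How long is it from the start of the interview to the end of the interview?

45 minutes

The standup ends at 1:48 PM + 111 min = 3:39 PM.
The onboarding session starts at 3:39 PM − 111 min = 1:48 PM.
The standup starts at 1:48 PM + 71 min = 2:59 PM.
The interview starts at 2:59 PM − 116 min = 1:03 PM.
From 1:03 PM to 1:48 PM is 45 minutes.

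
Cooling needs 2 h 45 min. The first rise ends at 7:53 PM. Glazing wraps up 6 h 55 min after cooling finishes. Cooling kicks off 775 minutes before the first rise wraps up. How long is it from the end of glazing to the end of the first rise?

3 h 15 min

Cooling starts at 7:53 PM − 775 min = 6:58 AM.
Cooling ends at 6:58 AM + 165 min = 9:43 AM.
Glazing ends at 9:43 AM + 415 min = 4:38 PM.
From 4:38 PM to 7:53 PM is 3 h 15 min.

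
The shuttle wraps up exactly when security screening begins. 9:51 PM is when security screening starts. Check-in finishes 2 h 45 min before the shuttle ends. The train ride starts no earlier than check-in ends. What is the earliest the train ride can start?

7:06 PM

The shuttle ends at 9:51 PM.
Check-in ends at 9:51 PM − 165 min = 7:06 PM.
The train ride is bounded by check-in, so the earliest it can start is 7:06 PM.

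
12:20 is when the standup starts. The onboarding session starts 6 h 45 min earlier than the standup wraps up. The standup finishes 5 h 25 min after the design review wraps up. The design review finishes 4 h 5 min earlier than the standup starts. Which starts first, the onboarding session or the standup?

The design review ends at 12:20 − 245 min = 08:15.
The standup ends at 08:15 + 325 min = 13:40.
The onboarding session starts at 13:40 − 405 min = 06:55.
The onboarding session starts at 06:55 and the standup starts at 12:20, so the onboarding session is first.

the onboarding session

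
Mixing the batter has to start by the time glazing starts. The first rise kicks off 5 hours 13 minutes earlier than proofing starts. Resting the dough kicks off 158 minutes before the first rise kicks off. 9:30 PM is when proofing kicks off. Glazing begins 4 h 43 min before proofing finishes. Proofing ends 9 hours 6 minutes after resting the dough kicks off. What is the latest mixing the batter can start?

6:02 PM

The first rise starts at 9:30 PM − 313 min = 4:17 PM.
Resting the dough starts at 4:17 PM − 158 min = 1:39 PM.
Proofing ends at 1:39 PM + 546 min = 10:45 PM.
Glazing starts at 10:45 PM − 283 min = 6:02 PM.
Mixing the batter is bounded by glazing, so the latest it can start is 6:02 PM.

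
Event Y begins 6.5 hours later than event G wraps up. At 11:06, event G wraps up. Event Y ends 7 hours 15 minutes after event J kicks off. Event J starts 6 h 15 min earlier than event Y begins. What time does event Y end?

18:36

Event Y starts at 11:06 + 390 min = 17:36.
Event J starts at 17:36 − 375 min = 11:21.
Event Y ends at 11:21 + 435 min = 18:36.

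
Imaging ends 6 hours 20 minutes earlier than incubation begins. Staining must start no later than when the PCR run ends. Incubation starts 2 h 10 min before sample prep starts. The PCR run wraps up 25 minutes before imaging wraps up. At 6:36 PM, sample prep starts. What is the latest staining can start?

Incubation starts at 6:36 PM − 130 min = 4:26 PM.
Imaging ends at 4:26 PM − 380 min = 10:06 AM.
The PCR run ends at 10:06 AM − 25 min = 9:41 AM.
Staining is bounded by the PCR run, so the latest it can start is 9:41 AM.

9:41 AM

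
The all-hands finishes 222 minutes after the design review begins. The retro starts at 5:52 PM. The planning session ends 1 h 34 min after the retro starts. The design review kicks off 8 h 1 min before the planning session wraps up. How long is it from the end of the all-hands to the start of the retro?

The planning session ends at 5:52 PM + 94 min = 7:26 PM.
The design review starts at 7:26 PM − 481 min = 11:25 AM.
The all-hands ends at 11:25 AM + 222 min = 3:07 PM.
From 3:07 PM to 5:52 PM is 2 hours 45 minutes.

2 hours 45 minutes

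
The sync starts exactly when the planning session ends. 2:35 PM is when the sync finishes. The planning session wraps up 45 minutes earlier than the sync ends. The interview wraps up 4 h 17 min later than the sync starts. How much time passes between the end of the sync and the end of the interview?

The planning session ends at 2:35 PM − 45 min = 1:50 PM.
So the sync starts at 1:50 PM.
The interview ends at 1:50 PM + 257 min = 6:07 PM.
From 2:35 PM to 6:07 PM is 3 h 32 min.

3 h 32 min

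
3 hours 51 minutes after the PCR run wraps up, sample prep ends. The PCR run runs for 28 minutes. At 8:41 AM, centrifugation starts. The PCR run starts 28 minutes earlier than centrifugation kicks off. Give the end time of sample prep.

12:32 PM

The PCR run starts at 8:41 AM − 28 min = 8:13 AM.
The PCR run ends at 8:13 AM + 28 min = 8:41 AM.
Sample prep ends at 8:41 AM + 231 min = 12:32 PM.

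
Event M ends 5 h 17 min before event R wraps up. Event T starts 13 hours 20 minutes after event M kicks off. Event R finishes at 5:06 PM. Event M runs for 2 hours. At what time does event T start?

11:09 PM

Event M ends at 5:06 PM − 317 min = 11:49 AM.
Event M starts at 11:49 AM − 120 min = 9:49 AM.
Event T starts at 9:49 AM + 800 min = 11:09 PM.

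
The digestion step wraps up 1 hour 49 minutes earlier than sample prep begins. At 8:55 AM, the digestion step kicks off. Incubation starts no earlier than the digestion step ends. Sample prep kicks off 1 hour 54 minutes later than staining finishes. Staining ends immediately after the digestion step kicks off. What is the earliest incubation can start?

Staining ends at 8:55 AM.
Sample prep starts at 8:55 AM + 114 min = 10:49 AM.
The digestion step ends at 10:49 AM − 109 min = 9:00 AM.
Incubation is bounded by the digestion step, so the earliest it can start is 9:00 AM.

9:00 AM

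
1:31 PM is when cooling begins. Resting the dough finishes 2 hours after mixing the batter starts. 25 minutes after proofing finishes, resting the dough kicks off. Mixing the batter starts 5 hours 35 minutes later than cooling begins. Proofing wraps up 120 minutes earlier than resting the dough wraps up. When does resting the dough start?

7:31 PM

Mixing the batter starts at 1:31 PM + 335 min = 7:06 PM.
Resting the dough ends at 7:06 PM + 120 min = 9:06 PM.
Proofing ends at 9:06 PM − 120 min = 7:06 PM.
Resting the dough starts at 7:06 PM + 25 min = 7:31 PM.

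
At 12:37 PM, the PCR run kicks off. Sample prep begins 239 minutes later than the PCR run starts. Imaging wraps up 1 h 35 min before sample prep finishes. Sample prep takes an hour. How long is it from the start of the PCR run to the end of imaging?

Sample prep starts at 12:37 PM + 239 min = 4:36 PM.
Sample prep ends at 4:36 PM + 60 min = 5:36 PM.
Imaging ends at 5:36 PM − 95 min = 4:01 PM.
From 12:37 PM to 4:01 PM is 3 h 24 min.

3 h 24 min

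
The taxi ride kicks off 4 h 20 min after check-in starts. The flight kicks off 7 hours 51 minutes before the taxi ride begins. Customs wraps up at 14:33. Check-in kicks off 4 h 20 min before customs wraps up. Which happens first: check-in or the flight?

Check-in starts at 14:33 − 260 min = 10:13.
The taxi ride starts at 10:13 + 260 min = 14:33.
The flight starts at 14:33 − 471 min = 06:42.
Check-in starts at 10:13 and the flight starts at 06:42, so the flight is first.

the flight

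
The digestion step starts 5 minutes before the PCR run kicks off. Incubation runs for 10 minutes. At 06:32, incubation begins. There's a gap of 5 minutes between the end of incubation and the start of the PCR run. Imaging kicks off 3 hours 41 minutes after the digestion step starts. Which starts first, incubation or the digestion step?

incubation

Incubation ends at 06:32 + 10 min = 06:42.
The PCR run starts at 06:42 + 5 min = 06:47.
The digestion step starts at 06:47 − 5 min = 06:42.
Incubation starts at 06:32 and the digestion step starts at 06:42, so incubation is first.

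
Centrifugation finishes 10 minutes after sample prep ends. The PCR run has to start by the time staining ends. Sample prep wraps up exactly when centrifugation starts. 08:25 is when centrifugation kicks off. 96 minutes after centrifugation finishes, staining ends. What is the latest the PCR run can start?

Sample prep ends at 08:25.
Centrifugation ends at 08:25 + 10 min = 08:35.
Staining ends at 08:35 + 96 min = 10:11.
The PCR run is bounded by staining, so the latest it can start is 10:11.

10:11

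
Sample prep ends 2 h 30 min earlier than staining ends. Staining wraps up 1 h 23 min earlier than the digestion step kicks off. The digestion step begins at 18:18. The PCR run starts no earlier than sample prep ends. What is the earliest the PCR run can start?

Staining ends at 18:18 − 83 min = 16:55.
Sample prep ends at 16:55 − 150 min = 14:25.
The PCR run is bounded by sample prep, so the earliest it can start is 14:25.

14:25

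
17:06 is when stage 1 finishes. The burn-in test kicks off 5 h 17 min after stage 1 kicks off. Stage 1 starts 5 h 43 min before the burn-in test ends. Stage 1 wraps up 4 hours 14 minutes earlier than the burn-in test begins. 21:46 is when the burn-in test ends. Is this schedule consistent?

Stage 1 starts at 21:46 − 343 min = 16:03.
The burn-in test starts at 16:03 + 317 min = 21:20.
Stage 1 ends at 21:20 − 254 min = 17:06.
That matches the stated 17:06, so the schedule is consistent.

Yes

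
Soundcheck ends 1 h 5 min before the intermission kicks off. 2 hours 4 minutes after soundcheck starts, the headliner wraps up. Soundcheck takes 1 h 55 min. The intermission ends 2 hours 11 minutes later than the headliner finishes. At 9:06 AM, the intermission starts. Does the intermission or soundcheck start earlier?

soundcheck

Soundcheck ends at 9:06 AM − 65 min = 8:01 AM.
Soundcheck starts at 8:01 AM − 115 min = 6:06 AM.
The intermission starts at 9:06 AM and soundcheck starts at 6:06 AM, so soundcheck is first.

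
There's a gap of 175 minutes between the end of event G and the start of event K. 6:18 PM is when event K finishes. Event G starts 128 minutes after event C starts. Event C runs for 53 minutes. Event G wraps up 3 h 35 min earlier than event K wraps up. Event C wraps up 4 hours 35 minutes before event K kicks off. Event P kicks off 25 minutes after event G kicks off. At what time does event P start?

2:43 PM

Event G ends at 6:18 PM − 215 min = 2:43 PM.
Event K starts at 2:43 PM + 175 min = 5:38 PM.
Event C ends at 5:38 PM − 275 min = 1:03 PM.
Event C starts at 1:03 PM − 53 min = 12:10 PM.
Event G starts at 12:10 PM + 128 min = 2:18 PM.
Event P starts at 2:18 PM + 25 min = 2:43 PM.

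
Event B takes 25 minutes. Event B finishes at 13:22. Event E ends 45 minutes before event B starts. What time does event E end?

12:12

Event B starts at 13:22 − 25 min = 12:57.
Event E ends at 12:57 − 45 min = 12:12.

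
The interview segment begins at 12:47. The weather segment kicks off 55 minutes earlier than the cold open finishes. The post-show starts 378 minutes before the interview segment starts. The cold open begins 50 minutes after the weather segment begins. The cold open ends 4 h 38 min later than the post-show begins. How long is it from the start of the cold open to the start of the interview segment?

105 minutes

The post-show starts at 12:47 − 378 min = 06:29.
The cold open ends at 06:29 + 278 min = 11:07.
The weather segment starts at 11:07 − 55 min = 10:12.
The cold open starts at 10:12 + 50 min = 11:02.
From 11:02 to 12:47 is 105 minutes.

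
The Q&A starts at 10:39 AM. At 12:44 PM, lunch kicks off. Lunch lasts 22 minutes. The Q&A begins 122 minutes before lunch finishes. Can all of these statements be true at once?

Lunch ends at 12:44 PM + 22 min = 1:06 PM.
The Q&A starts at 1:06 PM − 122 min = 11:04 AM.
But the Q&A is also said to start at 10:39 AM — a 25-minute conflict.

No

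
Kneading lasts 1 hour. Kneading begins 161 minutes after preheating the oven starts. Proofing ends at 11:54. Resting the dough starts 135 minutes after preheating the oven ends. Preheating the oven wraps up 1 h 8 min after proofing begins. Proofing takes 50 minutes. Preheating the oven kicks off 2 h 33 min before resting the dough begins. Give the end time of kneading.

15:35

Proofing starts at 11:54 − 50 min = 11:04.
Preheating the oven ends at 11:04 + 68 min = 12:12.
Resting the dough starts at 12:12 + 135 min = 14:27.
Preheating the oven starts at 14:27 − 153 min = 11:54.
Kneading starts at 11:54 + 161 min = 14:35.
Kneading ends at 14:35 + 60 min = 15:35.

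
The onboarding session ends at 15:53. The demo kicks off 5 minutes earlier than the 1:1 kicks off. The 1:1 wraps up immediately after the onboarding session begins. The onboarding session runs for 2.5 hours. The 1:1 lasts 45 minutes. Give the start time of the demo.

12:33

The onboarding session starts at 15:53 − 150 min = 13:23.
So the 1:1 ends at 13:23.
The 1:1 starts at 13:23 − 45 min = 12:38.
The demo starts at 12:38 − 5 min = 12:33.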